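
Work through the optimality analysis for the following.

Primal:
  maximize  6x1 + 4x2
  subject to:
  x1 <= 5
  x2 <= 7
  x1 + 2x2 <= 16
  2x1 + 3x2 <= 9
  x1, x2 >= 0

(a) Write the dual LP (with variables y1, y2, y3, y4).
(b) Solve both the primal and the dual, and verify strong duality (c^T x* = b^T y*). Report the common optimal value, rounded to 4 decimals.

The standard primal-dual pair for 'max c^T x s.t. A x <= b, x >= 0' is:
  Dual:  min b^T y  s.t.  A^T y >= c,  y >= 0.

So the dual LP is:
  minimize  5y1 + 7y2 + 16y3 + 9y4
  subject to:
    y1 + y3 + 2y4 >= 6
    y2 + 2y3 + 3y4 >= 4
    y1, y2, y3, y4 >= 0

Solving the primal: x* = (4.5, 0).
  primal value c^T x* = 27.
Solving the dual: y* = (0, 0, 0, 3).
  dual value b^T y* = 27.
Strong duality: c^T x* = b^T y*. Confirmed.

27


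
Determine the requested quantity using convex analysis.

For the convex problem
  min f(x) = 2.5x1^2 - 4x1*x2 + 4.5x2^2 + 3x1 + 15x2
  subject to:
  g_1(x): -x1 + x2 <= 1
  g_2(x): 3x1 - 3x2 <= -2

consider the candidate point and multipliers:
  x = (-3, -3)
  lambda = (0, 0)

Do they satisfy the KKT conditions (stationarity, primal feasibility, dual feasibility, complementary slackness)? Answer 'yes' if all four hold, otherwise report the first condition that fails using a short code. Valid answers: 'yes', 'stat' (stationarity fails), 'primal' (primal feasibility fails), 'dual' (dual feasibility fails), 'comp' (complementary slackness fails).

Gradient of f: grad f(x) = Q x + c = (0, 0)
Constraint values g_i(x) = a_i^T x - b_i:
  g_1((-3, -3)) = -1
  g_2((-3, -3)) = 2
Stationarity residual: grad f(x) + sum_i lambda_i a_i = (0, 0)
  -> stationarity OK
Primal feasibility (all g_i <= 0): FAILS
Dual feasibility (all lambda_i >= 0): OK
Complementary slackness (lambda_i * g_i(x) = 0 for all i): OK

Verdict: the first failing condition is primal_feasibility -> primal.

primal


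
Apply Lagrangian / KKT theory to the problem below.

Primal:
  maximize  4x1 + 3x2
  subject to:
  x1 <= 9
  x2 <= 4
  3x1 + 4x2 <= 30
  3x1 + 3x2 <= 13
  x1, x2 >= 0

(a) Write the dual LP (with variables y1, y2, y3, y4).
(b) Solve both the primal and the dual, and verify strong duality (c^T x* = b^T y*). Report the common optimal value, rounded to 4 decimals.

The standard primal-dual pair for 'max c^T x s.t. A x <= b, x >= 0' is:
  Dual:  min b^T y  s.t.  A^T y >= c,  y >= 0.

So the dual LP is:
  minimize  9y1 + 4y2 + 30y3 + 13y4
  subject to:
    y1 + 3y3 + 3y4 >= 4
    y2 + 4y3 + 3y4 >= 3
    y1, y2, y3, y4 >= 0

Solving the primal: x* = (4.3333, 0).
  primal value c^T x* = 17.3333.
Solving the dual: y* = (0, 0, 0, 1.3333).
  dual value b^T y* = 17.3333.
Strong duality: c^T x* = b^T y*. Confirmed.

17.3333


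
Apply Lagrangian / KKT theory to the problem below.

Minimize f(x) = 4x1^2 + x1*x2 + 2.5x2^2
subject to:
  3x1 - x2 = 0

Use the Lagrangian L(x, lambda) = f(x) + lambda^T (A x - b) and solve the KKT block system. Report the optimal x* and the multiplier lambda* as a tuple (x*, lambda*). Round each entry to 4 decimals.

Form the Lagrangian:
  L(x, lambda) = (1/2) x^T Q x + c^T x + lambda^T (A x - b)
Stationarity (grad_x L = 0): Q x + c + A^T lambda = 0.
Primal feasibility: A x = b.

This gives the KKT block system:
  [ Q   A^T ] [ x     ]   [-c ]
  [ A    0  ] [ lambda ] = [ b ]

Solving the linear system:
  x*      = (0, 0)
  lambda* = (0)
  f(x*)   = 0

x* = (0, 0), lambda* = (0)


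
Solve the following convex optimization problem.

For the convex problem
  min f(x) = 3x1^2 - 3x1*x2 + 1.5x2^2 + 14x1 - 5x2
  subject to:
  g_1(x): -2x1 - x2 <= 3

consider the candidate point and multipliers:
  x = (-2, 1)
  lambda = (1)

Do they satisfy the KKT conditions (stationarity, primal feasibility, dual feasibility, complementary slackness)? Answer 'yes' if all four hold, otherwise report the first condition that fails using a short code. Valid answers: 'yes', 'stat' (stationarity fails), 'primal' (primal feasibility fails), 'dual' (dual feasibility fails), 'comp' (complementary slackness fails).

Gradient of f: grad f(x) = Q x + c = (-1, 4)
Constraint values g_i(x) = a_i^T x - b_i:
  g_1((-2, 1)) = 0
Stationarity residual: grad f(x) + sum_i lambda_i a_i = (-3, 3)
  -> stationarity FAILS
Primal feasibility (all g_i <= 0): OK
Dual feasibility (all lambda_i >= 0): OK
Complementary slackness (lambda_i * g_i(x) = 0 for all i): OK

Verdict: the first failing condition is stationarity -> stat.

stat


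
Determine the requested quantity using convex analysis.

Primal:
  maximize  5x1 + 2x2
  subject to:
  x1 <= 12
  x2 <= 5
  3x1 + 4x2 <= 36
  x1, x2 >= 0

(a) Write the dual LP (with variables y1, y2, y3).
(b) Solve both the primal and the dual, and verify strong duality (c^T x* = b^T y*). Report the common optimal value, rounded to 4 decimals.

The standard primal-dual pair for 'max c^T x s.t. A x <= b, x >= 0' is:
  Dual:  min b^T y  s.t.  A^T y >= c,  y >= 0.

So the dual LP is:
  minimize  12y1 + 5y2 + 36y3
  subject to:
    y1 + 3y3 >= 5
    y2 + 4y3 >= 2
    y1, y2, y3 >= 0

Solving the primal: x* = (12, 0).
  primal value c^T x* = 60.
Solving the dual: y* = (3.5, 0, 0.5).
  dual value b^T y* = 60.
Strong duality: c^T x* = b^T y*. Confirmed.

60


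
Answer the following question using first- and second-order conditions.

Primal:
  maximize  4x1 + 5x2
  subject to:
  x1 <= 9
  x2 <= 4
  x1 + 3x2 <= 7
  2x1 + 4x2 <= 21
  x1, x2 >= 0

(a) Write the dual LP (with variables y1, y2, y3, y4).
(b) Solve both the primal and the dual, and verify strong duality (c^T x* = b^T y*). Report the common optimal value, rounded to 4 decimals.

The standard primal-dual pair for 'max c^T x s.t. A x <= b, x >= 0' is:
  Dual:  min b^T y  s.t.  A^T y >= c,  y >= 0.

So the dual LP is:
  minimize  9y1 + 4y2 + 7y3 + 21y4
  subject to:
    y1 + y3 + 2y4 >= 4
    y2 + 3y3 + 4y4 >= 5
    y1, y2, y3, y4 >= 0

Solving the primal: x* = (7, 0).
  primal value c^T x* = 28.
Solving the dual: y* = (0, 0, 4, 0).
  dual value b^T y* = 28.
Strong duality: c^T x* = b^T y*. Confirmed.

28


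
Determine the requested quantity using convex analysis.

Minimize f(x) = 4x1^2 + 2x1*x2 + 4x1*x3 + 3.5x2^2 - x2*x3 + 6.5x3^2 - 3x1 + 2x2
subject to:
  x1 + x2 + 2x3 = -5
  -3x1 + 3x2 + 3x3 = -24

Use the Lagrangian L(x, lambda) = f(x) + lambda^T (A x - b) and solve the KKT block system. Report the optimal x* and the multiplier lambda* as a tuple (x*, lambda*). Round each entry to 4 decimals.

Form the Lagrangian:
  L(x, lambda) = (1/2) x^T Q x + c^T x + lambda^T (A x - b)
Stationarity (grad_x L = 0): Q x + c + A^T lambda = 0.
Primal feasibility: A x = b.

This gives the KKT block system:
  [ Q   A^T ] [ x     ]   [-c ]
  [ A    0  ] [ lambda ] = [ b ]

Solving the linear system:
  x*      = (2.6489, -3.0534, -2.2977)
  lambda* = (4.4427, 2.4453)
  f(x*)   = 33.4237

x* = (2.6489, -3.0534, -2.2977), lambda* = (4.4427, 2.4453)


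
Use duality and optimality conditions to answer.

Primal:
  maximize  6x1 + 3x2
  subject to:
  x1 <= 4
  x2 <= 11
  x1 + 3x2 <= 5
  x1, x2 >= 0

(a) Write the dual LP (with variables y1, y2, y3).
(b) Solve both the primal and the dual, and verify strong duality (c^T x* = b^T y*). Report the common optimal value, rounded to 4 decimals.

The standard primal-dual pair for 'max c^T x s.t. A x <= b, x >= 0' is:
  Dual:  min b^T y  s.t.  A^T y >= c,  y >= 0.

So the dual LP is:
  minimize  4y1 + 11y2 + 5y3
  subject to:
    y1 + y3 >= 6
    y2 + 3y3 >= 3
    y1, y2, y3 >= 0

Solving the primal: x* = (4, 0.3333).
  primal value c^T x* = 25.
Solving the dual: y* = (5, 0, 1).
  dual value b^T y* = 25.
Strong duality: c^T x* = b^T y*. Confirmed.

25


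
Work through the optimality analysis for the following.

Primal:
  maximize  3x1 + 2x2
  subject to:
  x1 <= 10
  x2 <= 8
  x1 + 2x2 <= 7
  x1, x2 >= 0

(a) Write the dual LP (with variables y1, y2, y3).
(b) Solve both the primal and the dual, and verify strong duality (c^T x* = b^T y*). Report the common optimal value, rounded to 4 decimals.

The standard primal-dual pair for 'max c^T x s.t. A x <= b, x >= 0' is:
  Dual:  min b^T y  s.t.  A^T y >= c,  y >= 0.

So the dual LP is:
  minimize  10y1 + 8y2 + 7y3
  subject to:
    y1 + y3 >= 3
    y2 + 2y3 >= 2
    y1, y2, y3 >= 0

Solving the primal: x* = (7, 0).
  primal value c^T x* = 21.
Solving the dual: y* = (0, 0, 3).
  dual value b^T y* = 21.
Strong duality: c^T x* = b^T y*. Confirmed.

21


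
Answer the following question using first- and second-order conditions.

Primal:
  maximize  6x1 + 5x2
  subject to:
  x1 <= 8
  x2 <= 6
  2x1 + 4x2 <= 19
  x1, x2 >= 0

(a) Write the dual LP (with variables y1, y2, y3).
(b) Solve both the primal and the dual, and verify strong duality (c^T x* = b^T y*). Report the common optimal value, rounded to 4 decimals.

The standard primal-dual pair for 'max c^T x s.t. A x <= b, x >= 0' is:
  Dual:  min b^T y  s.t.  A^T y >= c,  y >= 0.

So the dual LP is:
  minimize  8y1 + 6y2 + 19y3
  subject to:
    y1 + 2y3 >= 6
    y2 + 4y3 >= 5
    y1, y2, y3 >= 0

Solving the primal: x* = (8, 0.75).
  primal value c^T x* = 51.75.
Solving the dual: y* = (3.5, 0, 1.25).
  dual value b^T y* = 51.75.
Strong duality: c^T x* = b^T y*. Confirmed.

51.75


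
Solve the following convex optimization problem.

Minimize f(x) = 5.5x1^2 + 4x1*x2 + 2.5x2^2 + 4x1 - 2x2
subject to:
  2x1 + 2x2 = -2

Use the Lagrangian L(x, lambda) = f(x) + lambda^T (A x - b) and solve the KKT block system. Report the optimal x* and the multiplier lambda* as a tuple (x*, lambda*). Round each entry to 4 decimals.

Form the Lagrangian:
  L(x, lambda) = (1/2) x^T Q x + c^T x + lambda^T (A x - b)
Stationarity (grad_x L = 0): Q x + c + A^T lambda = 0.
Primal feasibility: A x = b.

This gives the KKT block system:
  [ Q   A^T ] [ x     ]   [-c ]
  [ A    0  ] [ lambda ] = [ b ]

Solving the linear system:
  x*      = (-0.875, -0.125)
  lambda* = (3.0625)
  f(x*)   = 1.4375

x* = (-0.875, -0.125), lambda* = (3.0625)


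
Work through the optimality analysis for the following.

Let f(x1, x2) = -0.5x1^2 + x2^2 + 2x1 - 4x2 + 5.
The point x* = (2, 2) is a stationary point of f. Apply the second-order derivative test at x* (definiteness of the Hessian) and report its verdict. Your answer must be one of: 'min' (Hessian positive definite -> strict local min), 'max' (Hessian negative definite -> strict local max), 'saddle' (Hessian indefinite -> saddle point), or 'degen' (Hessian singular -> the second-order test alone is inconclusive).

Compute the Hessian H = grad^2 f:
  H = [[-1, 0], [0, 2]]
Verify stationarity: grad f(x*) = H x* + g = (0, 0).
Eigenvalues of H: -1, 2.
Eigenvalues have mixed signs, so H is indefinite -> x* is a saddle point.

saddle


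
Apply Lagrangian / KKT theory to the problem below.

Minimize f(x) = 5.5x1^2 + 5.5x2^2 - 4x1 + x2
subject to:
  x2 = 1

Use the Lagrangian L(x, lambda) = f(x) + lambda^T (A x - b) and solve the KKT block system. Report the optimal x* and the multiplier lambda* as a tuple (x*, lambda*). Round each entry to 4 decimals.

Form the Lagrangian:
  L(x, lambda) = (1/2) x^T Q x + c^T x + lambda^T (A x - b)
Stationarity (grad_x L = 0): Q x + c + A^T lambda = 0.
Primal feasibility: A x = b.

This gives the KKT block system:
  [ Q   A^T ] [ x     ]   [-c ]
  [ A    0  ] [ lambda ] = [ b ]

Solving the linear system:
  x*      = (0.3636, 1)
  lambda* = (-12)
  f(x*)   = 5.7727

x* = (0.3636, 1), lambda* = (-12)


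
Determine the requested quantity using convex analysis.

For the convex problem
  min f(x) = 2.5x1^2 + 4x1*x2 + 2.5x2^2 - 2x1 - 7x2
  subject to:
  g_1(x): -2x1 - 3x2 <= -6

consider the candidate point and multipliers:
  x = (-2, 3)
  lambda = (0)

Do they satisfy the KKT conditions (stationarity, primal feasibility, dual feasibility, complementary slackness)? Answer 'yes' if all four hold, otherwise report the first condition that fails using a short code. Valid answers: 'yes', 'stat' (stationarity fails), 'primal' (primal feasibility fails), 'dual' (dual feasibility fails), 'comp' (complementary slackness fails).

Gradient of f: grad f(x) = Q x + c = (0, 0)
Constraint values g_i(x) = a_i^T x - b_i:
  g_1((-2, 3)) = 1
Stationarity residual: grad f(x) + sum_i lambda_i a_i = (0, 0)
  -> stationarity OK
Primal feasibility (all g_i <= 0): FAILS
Dual feasibility (all lambda_i >= 0): OK
Complementary slackness (lambda_i * g_i(x) = 0 for all i): OK

Verdict: the first failing condition is primal_feasibility -> primal.

primal


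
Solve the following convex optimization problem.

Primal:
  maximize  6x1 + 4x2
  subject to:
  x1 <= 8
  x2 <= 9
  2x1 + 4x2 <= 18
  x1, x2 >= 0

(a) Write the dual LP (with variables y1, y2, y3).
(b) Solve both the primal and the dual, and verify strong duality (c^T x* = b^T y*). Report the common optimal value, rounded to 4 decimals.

The standard primal-dual pair for 'max c^T x s.t. A x <= b, x >= 0' is:
  Dual:  min b^T y  s.t.  A^T y >= c,  y >= 0.

So the dual LP is:
  minimize  8y1 + 9y2 + 18y3
  subject to:
    y1 + 2y3 >= 6
    y2 + 4y3 >= 4
    y1, y2, y3 >= 0

Solving the primal: x* = (8, 0.5).
  primal value c^T x* = 50.
Solving the dual: y* = (4, 0, 1).
  dual value b^T y* = 50.
Strong duality: c^T x* = b^T y*. Confirmed.

50


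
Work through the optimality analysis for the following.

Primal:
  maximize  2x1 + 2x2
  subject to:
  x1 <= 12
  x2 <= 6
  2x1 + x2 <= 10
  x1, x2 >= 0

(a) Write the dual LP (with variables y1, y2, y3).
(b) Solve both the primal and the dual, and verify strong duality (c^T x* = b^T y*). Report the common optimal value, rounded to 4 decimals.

The standard primal-dual pair for 'max c^T x s.t. A x <= b, x >= 0' is:
  Dual:  min b^T y  s.t.  A^T y >= c,  y >= 0.

So the dual LP is:
  minimize  12y1 + 6y2 + 10y3
  subject to:
    y1 + 2y3 >= 2
    y2 + y3 >= 2
    y1, y2, y3 >= 0

Solving the primal: x* = (2, 6).
  primal value c^T x* = 16.
Solving the dual: y* = (0, 1, 1).
  dual value b^T y* = 16.
Strong duality: c^T x* = b^T y*. Confirmed.

16


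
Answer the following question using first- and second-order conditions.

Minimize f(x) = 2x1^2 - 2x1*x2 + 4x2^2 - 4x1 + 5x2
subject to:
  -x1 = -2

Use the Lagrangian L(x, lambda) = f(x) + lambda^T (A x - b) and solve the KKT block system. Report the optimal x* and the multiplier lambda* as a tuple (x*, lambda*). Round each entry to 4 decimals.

Form the Lagrangian:
  L(x, lambda) = (1/2) x^T Q x + c^T x + lambda^T (A x - b)
Stationarity (grad_x L = 0): Q x + c + A^T lambda = 0.
Primal feasibility: A x = b.

This gives the KKT block system:
  [ Q   A^T ] [ x     ]   [-c ]
  [ A    0  ] [ lambda ] = [ b ]

Solving the linear system:
  x*      = (2, -0.125)
  lambda* = (4.25)
  f(x*)   = -0.0625

x* = (2, -0.125), lambda* = (4.25)


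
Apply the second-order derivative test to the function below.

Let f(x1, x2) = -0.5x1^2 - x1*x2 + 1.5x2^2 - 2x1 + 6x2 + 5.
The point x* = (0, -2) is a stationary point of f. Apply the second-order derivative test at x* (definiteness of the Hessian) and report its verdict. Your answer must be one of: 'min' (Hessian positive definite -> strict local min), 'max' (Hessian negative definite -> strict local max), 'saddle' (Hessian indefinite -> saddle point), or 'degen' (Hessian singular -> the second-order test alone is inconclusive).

Compute the Hessian H = grad^2 f:
  H = [[-1, -1], [-1, 3]]
Verify stationarity: grad f(x*) = H x* + g = (0, 0).
Eigenvalues of H: -1.2361, 3.2361.
Eigenvalues have mixed signs, so H is indefinite -> x* is a saddle point.

saddle


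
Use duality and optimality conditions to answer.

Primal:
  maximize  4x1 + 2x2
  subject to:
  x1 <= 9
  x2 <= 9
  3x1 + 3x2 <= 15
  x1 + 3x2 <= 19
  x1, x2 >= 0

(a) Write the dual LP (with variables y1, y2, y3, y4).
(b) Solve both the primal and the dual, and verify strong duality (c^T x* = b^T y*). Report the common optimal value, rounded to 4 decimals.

The standard primal-dual pair for 'max c^T x s.t. A x <= b, x >= 0' is:
  Dual:  min b^T y  s.t.  A^T y >= c,  y >= 0.

So the dual LP is:
  minimize  9y1 + 9y2 + 15y3 + 19y4
  subject to:
    y1 + 3y3 + y4 >= 4
    y2 + 3y3 + 3y4 >= 2
    y1, y2, y3, y4 >= 0

Solving the primal: x* = (5, 0).
  primal value c^T x* = 20.
Solving the dual: y* = (0, 0, 1.3333, 0).
  dual value b^T y* = 20.
Strong duality: c^T x* = b^T y*. Confirmed.

20


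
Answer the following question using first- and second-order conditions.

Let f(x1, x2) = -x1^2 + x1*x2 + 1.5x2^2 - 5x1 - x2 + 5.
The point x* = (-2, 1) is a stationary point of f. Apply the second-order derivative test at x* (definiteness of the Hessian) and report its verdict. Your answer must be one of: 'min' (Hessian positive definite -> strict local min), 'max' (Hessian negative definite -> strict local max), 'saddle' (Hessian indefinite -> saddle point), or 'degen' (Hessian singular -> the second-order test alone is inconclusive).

Compute the Hessian H = grad^2 f:
  H = [[-2, 1], [1, 3]]
Verify stationarity: grad f(x*) = H x* + g = (0, 0).
Eigenvalues of H: -2.1926, 3.1926.
Eigenvalues have mixed signs, so H is indefinite -> x* is a saddle point.

saddle


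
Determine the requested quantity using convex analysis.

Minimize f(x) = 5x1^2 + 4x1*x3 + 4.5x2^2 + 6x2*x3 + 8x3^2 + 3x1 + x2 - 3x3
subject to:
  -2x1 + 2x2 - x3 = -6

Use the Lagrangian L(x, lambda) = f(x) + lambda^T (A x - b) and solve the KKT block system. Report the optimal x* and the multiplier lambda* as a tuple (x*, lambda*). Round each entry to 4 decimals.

Form the Lagrangian:
  L(x, lambda) = (1/2) x^T Q x + c^T x + lambda^T (A x - b)
Stationarity (grad_x L = 0): Q x + c + A^T lambda = 0.
Primal feasibility: A x = b.

This gives the KKT block system:
  [ Q   A^T ] [ x     ]   [-c ]
  [ A    0  ] [ lambda ] = [ b ]

Solving the linear system:
  x*      = (0.2585, -2.1178, 1.2475)
  lambda* = (5.2874)
  f(x*)   = 13.3199

x* = (0.2585, -2.1178, 1.2475), lambda* = (5.2874)


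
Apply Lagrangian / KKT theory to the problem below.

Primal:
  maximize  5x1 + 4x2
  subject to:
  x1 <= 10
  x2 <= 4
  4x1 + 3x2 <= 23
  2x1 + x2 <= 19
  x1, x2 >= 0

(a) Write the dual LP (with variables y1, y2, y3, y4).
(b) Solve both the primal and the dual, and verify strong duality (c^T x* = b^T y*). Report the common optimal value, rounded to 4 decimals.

The standard primal-dual pair for 'max c^T x s.t. A x <= b, x >= 0' is:
  Dual:  min b^T y  s.t.  A^T y >= c,  y >= 0.

So the dual LP is:
  minimize  10y1 + 4y2 + 23y3 + 19y4
  subject to:
    y1 + 4y3 + 2y4 >= 5
    y2 + 3y3 + y4 >= 4
    y1, y2, y3, y4 >= 0

Solving the primal: x* = (2.75, 4).
  primal value c^T x* = 29.75.
Solving the dual: y* = (0, 0.25, 1.25, 0).
  dual value b^T y* = 29.75.
Strong duality: c^T x* = b^T y*. Confirmed.

29.75


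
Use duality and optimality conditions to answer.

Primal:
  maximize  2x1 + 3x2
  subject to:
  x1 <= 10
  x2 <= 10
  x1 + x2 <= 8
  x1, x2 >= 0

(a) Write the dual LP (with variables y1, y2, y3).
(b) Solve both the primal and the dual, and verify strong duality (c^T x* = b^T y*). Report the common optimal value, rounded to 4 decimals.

The standard primal-dual pair for 'max c^T x s.t. A x <= b, x >= 0' is:
  Dual:  min b^T y  s.t.  A^T y >= c,  y >= 0.

So the dual LP is:
  minimize  10y1 + 10y2 + 8y3
  subject to:
    y1 + y3 >= 2
    y2 + y3 >= 3
    y1, y2, y3 >= 0

Solving the primal: x* = (0, 8).
  primal value c^T x* = 24.
Solving the dual: y* = (0, 0, 3).
  dual value b^T y* = 24.
Strong duality: c^T x* = b^T y*. Confirmed.

24


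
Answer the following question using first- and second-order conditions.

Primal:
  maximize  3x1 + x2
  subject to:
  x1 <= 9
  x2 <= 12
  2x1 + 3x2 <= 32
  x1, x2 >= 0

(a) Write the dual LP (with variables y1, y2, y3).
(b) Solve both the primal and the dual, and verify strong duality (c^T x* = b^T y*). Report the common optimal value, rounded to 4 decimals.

The standard primal-dual pair for 'max c^T x s.t. A x <= b, x >= 0' is:
  Dual:  min b^T y  s.t.  A^T y >= c,  y >= 0.

So the dual LP is:
  minimize  9y1 + 12y2 + 32y3
  subject to:
    y1 + 2y3 >= 3
    y2 + 3y3 >= 1
    y1, y2, y3 >= 0

Solving the primal: x* = (9, 4.6667).
  primal value c^T x* = 31.6667.
Solving the dual: y* = (2.3333, 0, 0.3333).
  dual value b^T y* = 31.6667.
Strong duality: c^T x* = b^T y*. Confirmed.

31.6667


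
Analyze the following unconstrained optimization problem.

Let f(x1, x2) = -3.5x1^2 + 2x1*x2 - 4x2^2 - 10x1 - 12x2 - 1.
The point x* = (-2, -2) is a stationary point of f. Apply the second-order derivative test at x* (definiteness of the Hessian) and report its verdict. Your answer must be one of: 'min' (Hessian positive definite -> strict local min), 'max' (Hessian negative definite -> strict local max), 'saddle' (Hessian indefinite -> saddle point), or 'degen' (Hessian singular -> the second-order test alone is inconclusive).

Compute the Hessian H = grad^2 f:
  H = [[-7, 2], [2, -8]]
Verify stationarity: grad f(x*) = H x* + g = (0, 0).
Eigenvalues of H: -9.5616, -5.4384.
Both eigenvalues < 0, so H is negative definite -> x* is a strict local max.

max


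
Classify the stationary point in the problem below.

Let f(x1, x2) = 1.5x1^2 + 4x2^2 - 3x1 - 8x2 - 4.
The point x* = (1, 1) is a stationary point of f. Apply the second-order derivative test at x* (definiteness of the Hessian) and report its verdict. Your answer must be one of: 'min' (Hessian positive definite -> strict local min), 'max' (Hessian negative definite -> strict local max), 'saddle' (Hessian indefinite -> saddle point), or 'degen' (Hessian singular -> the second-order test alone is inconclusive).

Compute the Hessian H = grad^2 f:
  H = [[3, 0], [0, 8]]
Verify stationarity: grad f(x*) = H x* + g = (0, 0).
Eigenvalues of H: 3, 8.
Both eigenvalues > 0, so H is positive definite -> x* is a strict local min.

min


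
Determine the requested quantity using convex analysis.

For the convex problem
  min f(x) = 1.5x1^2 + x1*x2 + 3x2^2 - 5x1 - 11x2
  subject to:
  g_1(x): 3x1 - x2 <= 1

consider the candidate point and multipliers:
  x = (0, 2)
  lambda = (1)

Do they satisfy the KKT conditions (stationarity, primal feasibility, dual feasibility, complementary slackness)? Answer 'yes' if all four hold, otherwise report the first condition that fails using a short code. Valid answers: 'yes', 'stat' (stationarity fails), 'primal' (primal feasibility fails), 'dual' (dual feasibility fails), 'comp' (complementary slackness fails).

Gradient of f: grad f(x) = Q x + c = (-3, 1)
Constraint values g_i(x) = a_i^T x - b_i:
  g_1((0, 2)) = -3
Stationarity residual: grad f(x) + sum_i lambda_i a_i = (0, 0)
  -> stationarity OK
Primal feasibility (all g_i <= 0): OK
Dual feasibility (all lambda_i >= 0): OK
Complementary slackness (lambda_i * g_i(x) = 0 for all i): FAILS

Verdict: the first failing condition is complementary_slackness -> comp.

comp


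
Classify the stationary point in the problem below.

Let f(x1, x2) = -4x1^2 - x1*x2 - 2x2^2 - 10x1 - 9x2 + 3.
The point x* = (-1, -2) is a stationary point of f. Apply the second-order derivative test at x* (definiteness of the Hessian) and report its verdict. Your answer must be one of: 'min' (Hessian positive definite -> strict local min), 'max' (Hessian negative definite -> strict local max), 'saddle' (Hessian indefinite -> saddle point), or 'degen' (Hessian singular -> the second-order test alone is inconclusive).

Compute the Hessian H = grad^2 f:
  H = [[-8, -1], [-1, -4]]
Verify stationarity: grad f(x*) = H x* + g = (0, 0).
Eigenvalues of H: -8.2361, -3.7639.
Both eigenvalues < 0, so H is negative definite -> x* is a strict local max.

max


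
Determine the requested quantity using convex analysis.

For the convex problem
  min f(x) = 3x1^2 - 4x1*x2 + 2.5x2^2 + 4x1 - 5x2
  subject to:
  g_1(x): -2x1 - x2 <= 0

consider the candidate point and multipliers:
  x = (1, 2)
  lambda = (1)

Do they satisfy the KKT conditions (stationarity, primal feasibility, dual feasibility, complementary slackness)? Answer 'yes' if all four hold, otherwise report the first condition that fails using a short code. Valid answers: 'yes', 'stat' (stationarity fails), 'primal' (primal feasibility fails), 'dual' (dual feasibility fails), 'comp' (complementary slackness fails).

Gradient of f: grad f(x) = Q x + c = (2, 1)
Constraint values g_i(x) = a_i^T x - b_i:
  g_1((1, 2)) = -4
Stationarity residual: grad f(x) + sum_i lambda_i a_i = (0, 0)
  -> stationarity OK
Primal feasibility (all g_i <= 0): OK
Dual feasibility (all lambda_i >= 0): OK
Complementary slackness (lambda_i * g_i(x) = 0 for all i): FAILS

Verdict: the first failing condition is complementary_slackness -> comp.

comp


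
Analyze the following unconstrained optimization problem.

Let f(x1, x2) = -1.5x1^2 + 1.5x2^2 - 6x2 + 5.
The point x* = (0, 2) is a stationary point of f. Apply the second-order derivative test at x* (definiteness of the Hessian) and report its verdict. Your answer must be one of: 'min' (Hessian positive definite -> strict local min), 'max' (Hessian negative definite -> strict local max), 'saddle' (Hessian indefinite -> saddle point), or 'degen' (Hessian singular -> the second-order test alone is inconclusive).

Compute the Hessian H = grad^2 f:
  H = [[-3, 0], [0, 3]]
Verify stationarity: grad f(x*) = H x* + g = (0, 0).
Eigenvalues of H: -3, 3.
Eigenvalues have mixed signs, so H is indefinite -> x* is a saddle point.

saddle


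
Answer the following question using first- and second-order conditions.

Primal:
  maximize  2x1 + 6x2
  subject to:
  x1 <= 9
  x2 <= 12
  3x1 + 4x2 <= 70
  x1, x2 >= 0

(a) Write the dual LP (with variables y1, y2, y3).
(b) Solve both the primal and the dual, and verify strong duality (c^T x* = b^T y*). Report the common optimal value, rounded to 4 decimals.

The standard primal-dual pair for 'max c^T x s.t. A x <= b, x >= 0' is:
  Dual:  min b^T y  s.t.  A^T y >= c,  y >= 0.

So the dual LP is:
  minimize  9y1 + 12y2 + 70y3
  subject to:
    y1 + 3y3 >= 2
    y2 + 4y3 >= 6
    y1, y2, y3 >= 0

Solving the primal: x* = (7.3333, 12).
  primal value c^T x* = 86.6667.
Solving the dual: y* = (0, 3.3333, 0.6667).
  dual value b^T y* = 86.6667.
Strong duality: c^T x* = b^T y*. Confirmed.

86.6667


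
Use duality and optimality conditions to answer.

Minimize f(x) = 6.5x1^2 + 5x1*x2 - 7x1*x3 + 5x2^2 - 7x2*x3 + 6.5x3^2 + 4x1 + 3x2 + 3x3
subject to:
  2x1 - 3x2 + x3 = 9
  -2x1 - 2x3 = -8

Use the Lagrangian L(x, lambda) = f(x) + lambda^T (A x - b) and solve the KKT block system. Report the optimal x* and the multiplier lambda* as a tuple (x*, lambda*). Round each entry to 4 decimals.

Form the Lagrangian:
  L(x, lambda) = (1/2) x^T Q x + c^T x + lambda^T (A x - b)
Stationarity (grad_x L = 0): Q x + c + A^T lambda = 0.
Primal feasibility: A x = b.

This gives the KKT block system:
  [ Q   A^T ] [ x     ]   [-c ]
  [ A    0  ] [ lambda ] = [ b ]

Solving the linear system:
  x*      = (2.2986, -0.9005, 1.7014)
  lambda* = (-2.1403, 6.595)
  f(x*)   = 41.81

x* = (2.2986, -0.9005, 1.7014), lambda* = (-2.1403, 6.595)


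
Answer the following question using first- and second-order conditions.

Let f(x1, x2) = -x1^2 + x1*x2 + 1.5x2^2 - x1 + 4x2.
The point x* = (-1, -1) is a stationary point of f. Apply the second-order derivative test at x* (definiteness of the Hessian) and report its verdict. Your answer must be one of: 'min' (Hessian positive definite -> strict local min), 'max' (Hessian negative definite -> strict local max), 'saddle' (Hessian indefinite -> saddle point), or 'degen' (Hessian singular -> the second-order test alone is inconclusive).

Compute the Hessian H = grad^2 f:
  H = [[-2, 1], [1, 3]]
Verify stationarity: grad f(x*) = H x* + g = (0, 0).
Eigenvalues of H: -2.1926, 3.1926.
Eigenvalues have mixed signs, so H is indefinite -> x* is a saddle point.

saddle


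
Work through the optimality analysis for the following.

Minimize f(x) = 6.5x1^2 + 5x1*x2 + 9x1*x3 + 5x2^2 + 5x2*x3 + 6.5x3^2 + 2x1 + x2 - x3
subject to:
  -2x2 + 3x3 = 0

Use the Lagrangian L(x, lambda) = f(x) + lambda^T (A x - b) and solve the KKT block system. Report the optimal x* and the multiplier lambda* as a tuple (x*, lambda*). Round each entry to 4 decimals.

Form the Lagrangian:
  L(x, lambda) = (1/2) x^T Q x + c^T x + lambda^T (A x - b)
Stationarity (grad_x L = 0): Q x + c + A^T lambda = 0.
Primal feasibility: A x = b.

This gives the KKT block system:
  [ Q   A^T ] [ x     ]   [-c ]
  [ A    0  ] [ lambda ] = [ b ]

Solving the linear system:
  x*      = (-0.2414, 0.1034, 0.069)
  lambda* = (0.5862)
  f(x*)   = -0.2241

x* = (-0.2414, 0.1034, 0.069), lambda* = (0.5862)


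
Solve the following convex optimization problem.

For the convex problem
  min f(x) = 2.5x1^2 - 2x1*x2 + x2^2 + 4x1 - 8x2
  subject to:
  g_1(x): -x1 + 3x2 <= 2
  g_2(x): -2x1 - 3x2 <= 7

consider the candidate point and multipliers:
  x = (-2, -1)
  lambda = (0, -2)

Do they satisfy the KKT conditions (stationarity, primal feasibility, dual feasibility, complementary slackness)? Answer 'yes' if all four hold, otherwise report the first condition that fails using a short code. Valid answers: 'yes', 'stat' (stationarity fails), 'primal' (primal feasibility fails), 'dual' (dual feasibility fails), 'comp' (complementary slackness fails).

Gradient of f: grad f(x) = Q x + c = (-4, -6)
Constraint values g_i(x) = a_i^T x - b_i:
  g_1((-2, -1)) = -3
  g_2((-2, -1)) = 0
Stationarity residual: grad f(x) + sum_i lambda_i a_i = (0, 0)
  -> stationarity OK
Primal feasibility (all g_i <= 0): OK
Dual feasibility (all lambda_i >= 0): FAILS
Complementary slackness (lambda_i * g_i(x) = 0 for all i): OK

Verdict: the first failing condition is dual_feasibility -> dual.

dual


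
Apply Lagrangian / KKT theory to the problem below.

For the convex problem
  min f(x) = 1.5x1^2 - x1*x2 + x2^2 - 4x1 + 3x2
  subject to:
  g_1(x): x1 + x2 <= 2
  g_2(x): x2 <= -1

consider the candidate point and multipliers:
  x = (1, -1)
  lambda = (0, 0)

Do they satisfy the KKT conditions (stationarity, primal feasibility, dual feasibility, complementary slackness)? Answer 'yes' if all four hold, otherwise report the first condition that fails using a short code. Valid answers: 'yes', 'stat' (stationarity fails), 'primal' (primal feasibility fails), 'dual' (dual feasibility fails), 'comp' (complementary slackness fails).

Gradient of f: grad f(x) = Q x + c = (0, 0)
Constraint values g_i(x) = a_i^T x - b_i:
  g_1((1, -1)) = -2
  g_2((1, -1)) = 0
Stationarity residual: grad f(x) + sum_i lambda_i a_i = (0, 0)
  -> stationarity OK
Primal feasibility (all g_i <= 0): OK
Dual feasibility (all lambda_i >= 0): OK
Complementary slackness (lambda_i * g_i(x) = 0 for all i): OK

Verdict: yes, KKT holds.

yes


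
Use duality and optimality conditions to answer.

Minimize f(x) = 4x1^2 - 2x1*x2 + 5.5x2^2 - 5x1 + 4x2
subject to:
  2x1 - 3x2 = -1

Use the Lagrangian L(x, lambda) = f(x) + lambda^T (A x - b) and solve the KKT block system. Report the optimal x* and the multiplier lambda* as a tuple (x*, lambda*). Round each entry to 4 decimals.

Form the Lagrangian:
  L(x, lambda) = (1/2) x^T Q x + c^T x + lambda^T (A x - b)
Stationarity (grad_x L = 0): Q x + c + A^T lambda = 0.
Primal feasibility: A x = b.

This gives the KKT block system:
  [ Q   A^T ] [ x     ]   [-c ]
  [ A    0  ] [ lambda ] = [ b ]

Solving the linear system:
  x*      = (0.0543, 0.3696)
  lambda* = (2.6522)
  f(x*)   = 1.9293

x* = (0.0543, 0.3696), lambda* = (2.6522)


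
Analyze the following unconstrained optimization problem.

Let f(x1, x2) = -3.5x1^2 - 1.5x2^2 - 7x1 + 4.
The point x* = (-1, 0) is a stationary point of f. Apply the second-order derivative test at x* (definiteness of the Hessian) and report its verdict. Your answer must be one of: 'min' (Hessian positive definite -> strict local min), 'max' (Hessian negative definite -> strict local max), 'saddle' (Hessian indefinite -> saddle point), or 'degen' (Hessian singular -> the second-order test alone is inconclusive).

Compute the Hessian H = grad^2 f:
  H = [[-7, 0], [0, -3]]
Verify stationarity: grad f(x*) = H x* + g = (0, 0).
Eigenvalues of H: -7, -3.
Both eigenvalues < 0, so H is negative definite -> x* is a strict local max.

max


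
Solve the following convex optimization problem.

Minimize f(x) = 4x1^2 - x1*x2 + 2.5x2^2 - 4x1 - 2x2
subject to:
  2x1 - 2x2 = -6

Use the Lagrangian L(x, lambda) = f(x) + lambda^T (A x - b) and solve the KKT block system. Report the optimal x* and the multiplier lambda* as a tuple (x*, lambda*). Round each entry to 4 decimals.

Form the Lagrangian:
  L(x, lambda) = (1/2) x^T Q x + c^T x + lambda^T (A x - b)
Stationarity (grad_x L = 0): Q x + c + A^T lambda = 0.
Primal feasibility: A x = b.

This gives the KKT block system:
  [ Q   A^T ] [ x     ]   [-c ]
  [ A    0  ] [ lambda ] = [ b ]

Solving the linear system:
  x*      = (-0.5455, 2.4545)
  lambda* = (5.4091)
  f(x*)   = 14.8636

x* = (-0.5455, 2.4545), lambda* = (5.4091)


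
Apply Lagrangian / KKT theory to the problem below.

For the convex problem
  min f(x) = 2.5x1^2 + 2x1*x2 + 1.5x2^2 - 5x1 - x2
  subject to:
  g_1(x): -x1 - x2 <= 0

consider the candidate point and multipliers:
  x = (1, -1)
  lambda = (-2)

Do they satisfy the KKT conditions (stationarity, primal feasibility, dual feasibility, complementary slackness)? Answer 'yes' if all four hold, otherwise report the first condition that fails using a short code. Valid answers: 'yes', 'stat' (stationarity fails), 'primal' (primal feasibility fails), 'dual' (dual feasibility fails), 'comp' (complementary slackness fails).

Gradient of f: grad f(x) = Q x + c = (-2, -2)
Constraint values g_i(x) = a_i^T x - b_i:
  g_1((1, -1)) = 0
Stationarity residual: grad f(x) + sum_i lambda_i a_i = (0, 0)
  -> stationarity OK
Primal feasibility (all g_i <= 0): OK
Dual feasibility (all lambda_i >= 0): FAILS
Complementary slackness (lambda_i * g_i(x) = 0 for all i): OK

Verdict: the first failing condition is dual_feasibility -> dual.

dual


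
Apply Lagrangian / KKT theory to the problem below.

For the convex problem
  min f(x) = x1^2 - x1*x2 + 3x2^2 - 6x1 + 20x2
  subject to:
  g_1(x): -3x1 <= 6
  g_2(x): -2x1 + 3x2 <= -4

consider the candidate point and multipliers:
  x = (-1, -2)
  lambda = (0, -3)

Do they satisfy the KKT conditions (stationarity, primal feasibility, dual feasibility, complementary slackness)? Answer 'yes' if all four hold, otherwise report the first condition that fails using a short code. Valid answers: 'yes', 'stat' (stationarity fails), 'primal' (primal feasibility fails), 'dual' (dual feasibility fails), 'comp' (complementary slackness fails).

Gradient of f: grad f(x) = Q x + c = (-6, 9)
Constraint values g_i(x) = a_i^T x - b_i:
  g_1((-1, -2)) = -3
  g_2((-1, -2)) = 0
Stationarity residual: grad f(x) + sum_i lambda_i a_i = (0, 0)
  -> stationarity OK
Primal feasibility (all g_i <= 0): OK
Dual feasibility (all lambda_i >= 0): FAILS
Complementary slackness (lambda_i * g_i(x) = 0 for all i): OK

Verdict: the first failing condition is dual_feasibility -> dual.

dual


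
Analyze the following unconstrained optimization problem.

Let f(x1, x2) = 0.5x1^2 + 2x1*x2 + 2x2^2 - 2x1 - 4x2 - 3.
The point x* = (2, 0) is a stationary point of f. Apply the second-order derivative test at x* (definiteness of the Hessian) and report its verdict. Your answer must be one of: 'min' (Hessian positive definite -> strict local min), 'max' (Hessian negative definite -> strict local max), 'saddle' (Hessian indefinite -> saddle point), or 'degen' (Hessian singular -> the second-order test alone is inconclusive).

Compute the Hessian H = grad^2 f:
  H = [[1, 2], [2, 4]]
Verify stationarity: grad f(x*) = H x* + g = (0, 0).
Eigenvalues of H: 0, 5.
H has a zero eigenvalue (singular; positive semidefinite but not definite), so H is neither positive definite, negative definite, nor indefinite. The second-order test alone is inconclusive -> degen.
(Indeed, f is constant along the null direction of H through x*, so x* is not a strict local extremum.)

degen


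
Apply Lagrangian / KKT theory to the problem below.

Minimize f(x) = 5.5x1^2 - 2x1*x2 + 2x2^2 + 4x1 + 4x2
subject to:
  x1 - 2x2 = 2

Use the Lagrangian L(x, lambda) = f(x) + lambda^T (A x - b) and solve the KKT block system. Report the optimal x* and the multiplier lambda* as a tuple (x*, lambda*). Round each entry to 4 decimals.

Form the Lagrangian:
  L(x, lambda) = (1/2) x^T Q x + c^T x + lambda^T (A x - b)
Stationarity (grad_x L = 0): Q x + c + A^T lambda = 0.
Primal feasibility: A x = b.

This gives the KKT block system:
  [ Q   A^T ] [ x     ]   [-c ]
  [ A    0  ] [ lambda ] = [ b ]

Solving the linear system:
  x*      = (-0.6, -1.3)
  lambda* = (0)
  f(x*)   = -3.8

x* = (-0.6, -1.3), lambda* = (0)


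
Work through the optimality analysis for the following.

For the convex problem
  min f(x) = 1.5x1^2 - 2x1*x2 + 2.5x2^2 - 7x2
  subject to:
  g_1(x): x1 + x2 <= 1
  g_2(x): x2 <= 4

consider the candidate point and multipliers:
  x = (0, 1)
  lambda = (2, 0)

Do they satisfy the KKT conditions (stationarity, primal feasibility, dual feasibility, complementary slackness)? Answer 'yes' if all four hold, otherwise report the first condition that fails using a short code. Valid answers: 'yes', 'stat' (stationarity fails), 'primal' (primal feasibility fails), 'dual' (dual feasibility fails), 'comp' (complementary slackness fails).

Gradient of f: grad f(x) = Q x + c = (-2, -2)
Constraint values g_i(x) = a_i^T x - b_i:
  g_1((0, 1)) = 0
  g_2((0, 1)) = -3
Stationarity residual: grad f(x) + sum_i lambda_i a_i = (0, 0)
  -> stationarity OK
Primal feasibility (all g_i <= 0): OK
Dual feasibility (all lambda_i >= 0): OK
Complementary slackness (lambda_i * g_i(x) = 0 for all i): OK

Verdict: yes, KKT holds.

yes


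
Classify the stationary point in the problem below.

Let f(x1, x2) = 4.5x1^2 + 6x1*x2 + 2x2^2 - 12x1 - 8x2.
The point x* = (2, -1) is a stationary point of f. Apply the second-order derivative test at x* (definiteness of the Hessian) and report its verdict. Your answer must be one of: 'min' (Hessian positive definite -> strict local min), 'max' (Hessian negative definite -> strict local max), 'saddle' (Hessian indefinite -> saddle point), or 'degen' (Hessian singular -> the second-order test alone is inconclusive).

Compute the Hessian H = grad^2 f:
  H = [[9, 6], [6, 4]]
Verify stationarity: grad f(x*) = H x* + g = (0, 0).
Eigenvalues of H: 0, 13.
H has a zero eigenvalue (singular; positive semidefinite but not definite), so H is neither positive definite, negative definite, nor indefinite. The second-order test alone is inconclusive -> degen.
(Indeed, f is constant along the null direction of H through x*, so x* is not a strict local extremum.)

degen


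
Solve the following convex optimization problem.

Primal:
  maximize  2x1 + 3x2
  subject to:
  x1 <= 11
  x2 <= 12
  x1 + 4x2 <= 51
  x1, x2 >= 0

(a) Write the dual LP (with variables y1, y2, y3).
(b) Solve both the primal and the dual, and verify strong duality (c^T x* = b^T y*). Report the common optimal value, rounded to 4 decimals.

The standard primal-dual pair for 'max c^T x s.t. A x <= b, x >= 0' is:
  Dual:  min b^T y  s.t.  A^T y >= c,  y >= 0.

So the dual LP is:
  minimize  11y1 + 12y2 + 51y3
  subject to:
    y1 + y3 >= 2
    y2 + 4y3 >= 3
    y1, y2, y3 >= 0

Solving the primal: x* = (11, 10).
  primal value c^T x* = 52.
Solving the dual: y* = (1.25, 0, 0.75).
  dual value b^T y* = 52.
Strong duality: c^T x* = b^T y*. Confirmed.

52


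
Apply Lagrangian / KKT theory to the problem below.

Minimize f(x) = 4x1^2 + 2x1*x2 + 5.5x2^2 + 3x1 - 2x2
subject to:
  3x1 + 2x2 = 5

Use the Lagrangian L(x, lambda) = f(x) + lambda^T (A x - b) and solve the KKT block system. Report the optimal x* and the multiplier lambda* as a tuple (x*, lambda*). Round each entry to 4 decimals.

Form the Lagrangian:
  L(x, lambda) = (1/2) x^T Q x + c^T x + lambda^T (A x - b)
Stationarity (grad_x L = 0): Q x + c + A^T lambda = 0.
Primal feasibility: A x = b.

This gives the KKT block system:
  [ Q   A^T ] [ x     ]   [-c ]
  [ A    0  ] [ lambda ] = [ b ]

Solving the linear system:
  x*      = (1.1308, 0.8037)
  lambda* = (-4.5514)
  f(x*)   = 12.271

x* = (1.1308, 0.8037), lambda* = (-4.5514)


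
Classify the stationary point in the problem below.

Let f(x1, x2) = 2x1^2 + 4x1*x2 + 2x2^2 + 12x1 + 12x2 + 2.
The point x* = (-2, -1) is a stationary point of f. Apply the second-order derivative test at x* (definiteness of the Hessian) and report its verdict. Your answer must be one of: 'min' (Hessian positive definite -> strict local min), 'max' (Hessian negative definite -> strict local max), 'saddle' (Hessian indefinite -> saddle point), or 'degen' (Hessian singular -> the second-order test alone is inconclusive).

Compute the Hessian H = grad^2 f:
  H = [[4, 4], [4, 4]]
Verify stationarity: grad f(x*) = H x* + g = (0, 0).
Eigenvalues of H: 0, 8.
H has a zero eigenvalue (singular; positive semidefinite but not definite), so H is neither positive definite, negative definite, nor indefinite. The second-order test alone is inconclusive -> degen.
(Indeed, f is constant along the null direction of H through x*, so x* is not a strict local extremum.)

degen
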